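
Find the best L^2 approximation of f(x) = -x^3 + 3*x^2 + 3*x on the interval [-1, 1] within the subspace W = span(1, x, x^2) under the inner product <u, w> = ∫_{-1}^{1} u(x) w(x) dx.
g(x) = 3*x^2 + 12*x/5

The best approximation g ∈ W is the orthogonal projection of f onto W. Writing g = a_0 + a_1 x + a_2 x^2, the coefficients solve the normal equations G · a = b where
  G_{ij} = <φ_i, φ_j> and b_i = <f, φ_i>, with φ_0 = 1, φ_1 = x, φ_2 = x^2.
G =
  [2, 0, 2/3]
  [0, 2/3, 0]
  [2/3, 0, 2/5],
b = (2, 8/5, 6/5).
Solving gives a_0 = 0, a_1 = 12/5, a_2 = 3, so
  g(x) = 3*x^2 + 12*x/5.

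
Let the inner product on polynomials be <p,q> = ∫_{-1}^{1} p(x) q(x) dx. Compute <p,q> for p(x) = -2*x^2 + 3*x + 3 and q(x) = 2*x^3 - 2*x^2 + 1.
<p,q> = 14/3

Expand the product: p(x)·q(x) = -4*x^5 + 10*x^4 - 8*x^2 + 3*x + 3.
∫_{-1}^{1} of each monomial x^k gives [2/(k+1) if k even, 0 if k odd]. Integrating term-by-term (or equivalently evaluating the antiderivative F(x) = -2*x^6/3 + 2*x^5 - 8*x^3/3 + 3*x^2/2 + 3*x at the endpoints):
  F(1) − F(−1) = 19/6 − (-3/2) = 14/3.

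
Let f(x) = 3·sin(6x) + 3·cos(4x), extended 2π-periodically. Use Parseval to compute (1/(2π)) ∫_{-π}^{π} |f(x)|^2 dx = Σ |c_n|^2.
Σ |c_n|^2 = 9

Expand |f|^2 and use orthogonality of {sin(nx), cos(mx)} on [-π, π]:
  ∫_{-π}^{π} sin(nx)^2 dx = π, ∫ cos(mx)^2 dx = π, and cross terms integrate to 0.
So ∫_{-π}^{π} f(x)^2 dx = 3^2 · π + 3^2 · π = (9 + 9)π.
Divide by 2π: (9 + 9)/2 = 9.
By Parseval, this equals Σ |c_n|^2.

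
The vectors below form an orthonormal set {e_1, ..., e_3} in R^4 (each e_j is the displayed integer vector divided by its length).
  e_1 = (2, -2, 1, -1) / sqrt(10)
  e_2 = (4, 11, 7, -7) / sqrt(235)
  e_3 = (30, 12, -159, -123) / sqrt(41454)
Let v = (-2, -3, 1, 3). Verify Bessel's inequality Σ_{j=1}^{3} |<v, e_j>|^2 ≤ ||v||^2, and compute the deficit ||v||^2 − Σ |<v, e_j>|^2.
Σ |<v, e_j>|^2 = 1091/49; ||v||^2 = 23; deficit = 36/49

Write each e_j = u_j / sqrt(<u_j, u_j>) where u_j is the displayed integer vector. Then <v, e_j> = <v, u_j> / sqrt(<u_j, u_j>), so |<v, e_j>|^2 = <v, u_j>^2 / <u_j, u_j>.
Coefficients: <v, e_1> = 0/sqrt(10), <v, e_2> = -55/sqrt(235), <v, e_3> = -624/sqrt(41454).
Square and sum: Σ |<v, e_j>|^2 = 1091/49.
Compute ||v||^2 = v·v = 23.
Deficit = 23 − 1091/49 = 36/49 ≥ 0, confirming Bessel's inequality. (The deficit equals ||v − Σ <v,e_j> e_j||^2, the squared distance from v to span{e_j}.)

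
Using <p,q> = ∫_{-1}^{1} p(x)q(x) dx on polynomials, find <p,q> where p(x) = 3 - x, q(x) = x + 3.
<p,q> = 52/3

Expand the product: p(x)·q(x) = 9 - x^2.
∫_{-1}^{1} of each monomial x^k gives [2/(k+1) if k even, 0 if k odd]. Integrating term-by-term (or equivalently evaluating the antiderivative F(x) = -x^3/3 + 9*x at the endpoints):
  F(1) − F(−1) = 26/3 − (-26/3) = 52/3.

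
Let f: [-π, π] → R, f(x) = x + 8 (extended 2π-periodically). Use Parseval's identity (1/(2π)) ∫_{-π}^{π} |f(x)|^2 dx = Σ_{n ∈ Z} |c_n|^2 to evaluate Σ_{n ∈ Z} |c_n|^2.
Σ |c_n|^2 = π^2/3 + 64

Expand and integrate term by term over [-π, π]:
  ∫ (x)^2 dx = 1·(2π^3/3); ∫ 2·1·(8)·x dx = 0 (odd integrand); ∫ 8^2 dx = 64·2π.
So (1/(2π)) ∫_{-π}^{π} (x + 8)^2 dx = 1π^2/3 + 64 = π^2/3 + 64.
Parseval ⇒ Σ |c_n|^2 = π^2/3 + 64.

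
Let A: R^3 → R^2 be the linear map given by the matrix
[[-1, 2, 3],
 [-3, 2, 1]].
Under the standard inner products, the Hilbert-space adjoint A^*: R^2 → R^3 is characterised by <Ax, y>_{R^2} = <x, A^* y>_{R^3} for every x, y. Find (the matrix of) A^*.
A^* = A^T =
[[-1, -3],
 [2, 2],
 [3, 1]]

For real matrices with standard dot products, the defining identity <Ax, y> = <x, A^* y> gives (Ax)^T y = x^T (A^*) y, i.e. x^T A^T y = x^T (A^*) y. Since this holds for all x, y, we must have A^* = A^T. Therefore
A^* =
[[-1, -3],
 [2, 2],
 [3, 1]].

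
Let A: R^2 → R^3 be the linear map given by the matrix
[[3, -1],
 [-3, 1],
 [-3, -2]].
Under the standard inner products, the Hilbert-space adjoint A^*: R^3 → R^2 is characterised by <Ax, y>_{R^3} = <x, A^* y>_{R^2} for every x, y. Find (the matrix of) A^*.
A^* = A^T =
[[3, -3, -3],
 [-1, 1, -2]]

For real matrices with standard dot products, the defining identity <Ax, y> = <x, A^* y> gives (Ax)^T y = x^T (A^*) y, i.e. x^T A^T y = x^T (A^*) y. Since this holds for all x, y, we must have A^* = A^T. Therefore
A^* =
[[3, -3, -3],
 [-1, 1, -2]].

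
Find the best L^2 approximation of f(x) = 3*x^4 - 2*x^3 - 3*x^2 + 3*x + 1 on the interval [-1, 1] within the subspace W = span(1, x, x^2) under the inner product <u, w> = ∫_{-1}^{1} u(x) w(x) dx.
g(x) = -3*x^2/7 + 9*x/5 + 26/35

The best approximation g ∈ W is the orthogonal projection of f onto W. Writing g = a_0 + a_1 x + a_2 x^2, the coefficients solve the normal equations G · a = b where
  G_{ij} = <φ_i, φ_j> and b_i = <f, φ_i>, with φ_0 = 1, φ_1 = x, φ_2 = x^2.
G =
  [2, 0, 2/3]
  [0, 2/3, 0]
  [2/3, 0, 2/5],
b = (6/5, 6/5, 34/105).
Solving gives a_0 = 26/35, a_1 = 9/5, a_2 = -3/7, so
  g(x) = -3*x^2/7 + 9*x/5 + 26/35.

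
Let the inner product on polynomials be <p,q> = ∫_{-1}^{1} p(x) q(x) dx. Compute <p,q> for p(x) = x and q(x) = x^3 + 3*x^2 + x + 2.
<p,q> = 16/15

Expand the product: p(x)·q(x) = x^4 + 3*x^3 + x^2 + 2*x.
∫_{-1}^{1} of each monomial x^k gives [2/(k+1) if k even, 0 if k odd]. Integrating term-by-term (or equivalently evaluating the antiderivative F(x) = x^5/5 + 3*x^4/4 + x^3/3 + x^2 at the endpoints):
  F(1) − F(−1) = 137/60 − (73/60) = 16/15.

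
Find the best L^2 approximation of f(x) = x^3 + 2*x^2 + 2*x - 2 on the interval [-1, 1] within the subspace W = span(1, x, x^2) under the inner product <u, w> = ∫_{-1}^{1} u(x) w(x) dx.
g(x) = 2*x^2 + 13*x/5 - 2

The best approximation g ∈ W is the orthogonal projection of f onto W. Writing g = a_0 + a_1 x + a_2 x^2, the coefficients solve the normal equations G · a = b where
  G_{ij} = <φ_i, φ_j> and b_i = <f, φ_i>, with φ_0 = 1, φ_1 = x, φ_2 = x^2.
G =
  [2, 0, 2/3]
  [0, 2/3, 0]
  [2/3, 0, 2/5],
b = (-8/3, 26/15, -8/15).
Solving gives a_0 = -2, a_1 = 13/5, a_2 = 2, so
  g(x) = 2*x^2 + 13*x/5 - 2.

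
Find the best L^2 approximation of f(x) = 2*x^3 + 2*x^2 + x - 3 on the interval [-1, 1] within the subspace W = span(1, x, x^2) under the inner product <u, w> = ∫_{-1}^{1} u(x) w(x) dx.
g(x) = 2*x^2 + 11*x/5 - 3

The best approximation g ∈ W is the orthogonal projection of f onto W. Writing g = a_0 + a_1 x + a_2 x^2, the coefficients solve the normal equations G · a = b where
  G_{ij} = <φ_i, φ_j> and b_i = <f, φ_i>, with φ_0 = 1, φ_1 = x, φ_2 = x^2.
G =
  [2, 0, 2/3]
  [0, 2/3, 0]
  [2/3, 0, 2/5],
b = (-14/3, 22/15, -6/5).
Solving gives a_0 = -3, a_1 = 11/5, a_2 = 2, so
  g(x) = 2*x^2 + 11*x/5 - 3.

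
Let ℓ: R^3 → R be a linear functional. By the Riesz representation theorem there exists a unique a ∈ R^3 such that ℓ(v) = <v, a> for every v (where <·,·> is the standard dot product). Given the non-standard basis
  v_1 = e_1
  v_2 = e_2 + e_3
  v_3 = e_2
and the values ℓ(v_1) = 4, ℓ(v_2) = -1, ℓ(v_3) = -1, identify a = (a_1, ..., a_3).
a = (4, -1, 0)

Write a = (a_1, ..., a_3) in the standard basis. For each basis vector v_i, ℓ(v_i) = <v_i, a> is a linear equation in the a_j's. Collect the n equations into a matrix system V a = ℓ, where row i of V is v_i (expressed in the standard basis). Since V is invertible (lower-triangular with 1s on the diagonal, up to permutation), solve by back-substitution:
  V =
[[1, 0, 0],
 [0, 1, 1],
 [0, 1, 0]]
  V a = (4, -1, -1)
Solving gives a = (4, -1, 0).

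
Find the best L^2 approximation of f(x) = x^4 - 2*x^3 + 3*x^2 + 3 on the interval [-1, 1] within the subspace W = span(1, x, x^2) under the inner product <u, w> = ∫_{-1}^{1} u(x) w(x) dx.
g(x) = 27*x^2/7 - 6*x/5 + 102/35

The best approximation g ∈ W is the orthogonal projection of f onto W. Writing g = a_0 + a_1 x + a_2 x^2, the coefficients solve the normal equations G · a = b where
  G_{ij} = <φ_i, φ_j> and b_i = <f, φ_i>, with φ_0 = 1, φ_1 = x, φ_2 = x^2.
G =
  [2, 0, 2/3]
  [0, 2/3, 0]
  [2/3, 0, 2/5],
b = (42/5, -4/5, 122/35).
Solving gives a_0 = 102/35, a_1 = -6/5, a_2 = 27/7, so
  g(x) = 27*x^2/7 - 6*x/5 + 102/35.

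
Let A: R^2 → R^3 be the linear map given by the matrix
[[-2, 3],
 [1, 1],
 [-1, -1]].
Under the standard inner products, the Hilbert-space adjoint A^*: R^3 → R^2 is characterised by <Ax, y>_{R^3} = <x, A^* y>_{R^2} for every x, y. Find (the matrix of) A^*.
A^* = A^T =
[[-2, 1, -1],
 [3, 1, -1]]

For real matrices with standard dot products, the defining identity <Ax, y> = <x, A^* y> gives (Ax)^T y = x^T (A^*) y, i.e. x^T A^T y = x^T (A^*) y. Since this holds for all x, y, we must have A^* = A^T. Therefore
A^* =
[[-2, 1, -1],
 [3, 1, -1]].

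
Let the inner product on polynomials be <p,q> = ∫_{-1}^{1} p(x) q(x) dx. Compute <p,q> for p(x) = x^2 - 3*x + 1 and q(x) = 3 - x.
<p,q> = 10

Expand the product: p(x)·q(x) = -x^3 + 6*x^2 - 10*x + 3.
∫_{-1}^{1} of each monomial x^k gives [2/(k+1) if k even, 0 if k odd]. Integrating term-by-term (or equivalently evaluating the antiderivative F(x) = -x^4/4 + 2*x^3 - 5*x^2 + 3*x at the endpoints):
  F(1) − F(−1) = -1/4 − (-41/4) = 10.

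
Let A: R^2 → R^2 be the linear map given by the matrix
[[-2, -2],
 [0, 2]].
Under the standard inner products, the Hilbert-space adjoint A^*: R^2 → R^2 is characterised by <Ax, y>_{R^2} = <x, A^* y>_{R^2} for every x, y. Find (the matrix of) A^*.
A^* = A^T =
[[-2, 0],
 [-2, 2]]

For real matrices with standard dot products, the defining identity <Ax, y> = <x, A^* y> gives (Ax)^T y = x^T (A^*) y, i.e. x^T A^T y = x^T (A^*) y. Since this holds for all x, y, we must have A^* = A^T. Therefore
A^* =
[[-2, 0],
 [-2, 2]].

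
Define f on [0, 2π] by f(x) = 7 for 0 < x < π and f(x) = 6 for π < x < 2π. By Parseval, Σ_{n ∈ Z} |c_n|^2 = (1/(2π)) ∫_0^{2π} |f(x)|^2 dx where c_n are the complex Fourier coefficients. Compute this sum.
Σ |c_n|^2 = 85/2

Parseval equates the L^2 energy of f (normalised by 1/(2π)) with the ℓ^2 sum of its Fourier coefficients: (1/(2π)) ∫_0^{2π} |f|^2 = Σ |c_n|^2.
Compute the left side: (1/(2π)) [∫_0^π 7^2 dx + ∫_π^{2π} 6^2 dx] = (1/(2π)) · (49π + 36π) = (49 + 36)/2 = 85/2.
So Σ_{n ∈ Z} |c_n|^2 = 85/2.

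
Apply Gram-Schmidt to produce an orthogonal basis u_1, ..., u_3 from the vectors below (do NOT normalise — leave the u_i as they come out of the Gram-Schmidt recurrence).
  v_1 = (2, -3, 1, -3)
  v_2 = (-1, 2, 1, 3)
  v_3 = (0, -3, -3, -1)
Orthogonal basis:
  u_1 = (2, -3, 1, -3)
  u_2 = (9/23, -2/23, 39/23, 21/23)
  u_3 = (-18/89, -174/89, -78/89, 136/89)

Apply the Gram-Schmidt recurrence
  u_1 = v_1
  u_i = v_i − Σ_{j<i} ((v_i · u_j) / (u_j · u_j)) · u_j.

Step by step this gives:
  u_1 = (2, -3, 1, -3)
  u_2 = (9/23, -2/23, 39/23, 21/23)
  u_3 = (-18/89, -174/89, -78/89, 136/89)

Orthogonality check:
  u_2 · u_1 = 0 (should be 0)
  u_3 · u_1 = 0 (should be 0)
  u_3 · u_2 = 0 (should be 0)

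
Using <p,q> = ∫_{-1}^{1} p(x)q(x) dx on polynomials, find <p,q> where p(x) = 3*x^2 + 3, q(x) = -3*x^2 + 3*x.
<p,q> = -48/5

Expand the product: p(x)·q(x) = -9*x^4 + 9*x^3 - 9*x^2 + 9*x.
∫_{-1}^{1} of each monomial x^k gives [2/(k+1) if k even, 0 if k odd]. Integrating term-by-term (or equivalently evaluating the antiderivative F(x) = -9*x^5/5 + 9*x^4/4 - 3*x^3 + 9*x^2/2 at the endpoints):
  F(1) − F(−1) = 39/20 − (231/20) = -48/5.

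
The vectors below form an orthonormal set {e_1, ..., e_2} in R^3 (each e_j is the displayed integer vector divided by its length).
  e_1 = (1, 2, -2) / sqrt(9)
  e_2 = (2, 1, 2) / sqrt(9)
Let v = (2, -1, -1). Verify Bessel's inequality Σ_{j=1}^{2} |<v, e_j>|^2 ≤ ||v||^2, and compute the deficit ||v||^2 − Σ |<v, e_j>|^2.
Σ |<v, e_j>|^2 = 5/9; ||v||^2 = 6; deficit = 49/9

Write each e_j = u_j / sqrt(<u_j, u_j>) where u_j is the displayed integer vector. Then <v, e_j> = <v, u_j> / sqrt(<u_j, u_j>), so |<v, e_j>|^2 = <v, u_j>^2 / <u_j, u_j>.
Coefficients: <v, e_1> = 2/sqrt(9), <v, e_2> = 1/sqrt(9).
Square and sum: Σ |<v, e_j>|^2 = 5/9.
Compute ||v||^2 = v·v = 6.
Deficit = 6 − 5/9 = 49/9 ≥ 0, confirming Bessel's inequality. (The deficit equals ||v − Σ <v,e_j> e_j||^2, the squared distance from v to span{e_j}.)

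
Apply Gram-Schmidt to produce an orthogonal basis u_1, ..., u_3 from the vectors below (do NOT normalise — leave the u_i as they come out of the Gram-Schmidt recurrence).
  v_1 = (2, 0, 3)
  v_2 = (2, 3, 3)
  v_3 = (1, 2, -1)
Orthogonal basis:
  u_1 = (2, 0, 3)
  u_2 = (0, 3, 0)
  u_3 = (15/13, 0, -10/13)

Apply the Gram-Schmidt recurrence
  u_1 = v_1
  u_i = v_i − Σ_{j<i} ((v_i · u_j) / (u_j · u_j)) · u_j.

Step by step this gives:
  u_1 = (2, 0, 3)
  u_2 = (0, 3, 0)
  u_3 = (15/13, 0, -10/13)

Orthogonality check:
  u_2 · u_1 = 0 (should be 0)
  u_3 · u_1 = 0 (should be 0)
  u_3 · u_2 = 0 (should be 0)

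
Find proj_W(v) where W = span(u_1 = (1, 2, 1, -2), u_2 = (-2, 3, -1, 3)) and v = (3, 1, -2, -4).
proj_W(v) = (24/13, 137/221, 311/221, -719/221)

Set up U = [u_1 | ... | u_2] ∈ R^(4×2). The projector onto W = col(U) is P = U (U^T U)^(-1) U^T.
Compute U^T U =
  [10, -3]
  [-3, 23],
and U^T v = (11, -13).
Solve U^T U · c = U^T v for the coefficients: c = (214/221, -97/221). The projection is proj_W(v) = U c.
Check: (v - proj_W(v)) · u_1 = 0  (should be 0).
Check: (v - proj_W(v)) · u_2 = 0  (should be 0).
Result: proj_W(v) = (24/13, 137/221, 311/221, -719/221).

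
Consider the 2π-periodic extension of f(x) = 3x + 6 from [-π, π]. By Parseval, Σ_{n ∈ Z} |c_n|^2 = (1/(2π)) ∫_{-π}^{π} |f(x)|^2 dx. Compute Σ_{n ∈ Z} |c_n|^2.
Σ |c_n|^2 = 3π^2 + 36

Expand and integrate term by term over [-π, π]:
  ∫ (3x)^2 dx = 9·(2π^3/3); ∫ 2·3·(6)·x dx = 0 (odd integrand); ∫ 6^2 dx = 36·2π.
So (1/(2π)) ∫_{-π}^{π} (3x + 6)^2 dx = 9π^2/3 + 36 = 3π^2 + 36.
Parseval ⇒ Σ |c_n|^2 = 3π^2 + 36.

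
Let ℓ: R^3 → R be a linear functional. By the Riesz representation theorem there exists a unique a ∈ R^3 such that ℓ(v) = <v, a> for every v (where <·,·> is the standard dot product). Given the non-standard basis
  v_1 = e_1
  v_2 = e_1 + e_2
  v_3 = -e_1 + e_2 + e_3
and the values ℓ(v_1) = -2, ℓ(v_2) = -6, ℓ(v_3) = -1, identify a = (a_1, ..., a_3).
a = (-2, -4, 1)

Write a = (a_1, ..., a_3) in the standard basis. For each basis vector v_i, ℓ(v_i) = <v_i, a> is a linear equation in the a_j's. Collect the n equations into a matrix system V a = ℓ, where row i of V is v_i (expressed in the standard basis). Since V is invertible (lower-triangular with 1s on the diagonal, up to permutation), solve by back-substitution:
  V =
[[1, 0, 0],
 [1, 1, 0],
 [-1, 1, 1]]
  V a = (-2, -6, -1)
Solving gives a = (-2, -4, 1).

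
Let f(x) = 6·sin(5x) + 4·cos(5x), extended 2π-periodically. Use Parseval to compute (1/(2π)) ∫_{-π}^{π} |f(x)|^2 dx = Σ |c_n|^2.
Σ |c_n|^2 = 26

Expand |f|^2 and use orthogonality of {sin(nx), cos(mx)} on [-π, π]:
  ∫_{-π}^{π} sin(nx)^2 dx = π, ∫ cos(mx)^2 dx = π, and cross terms integrate to 0.
So ∫_{-π}^{π} f(x)^2 dx = 6^2 · π + 4^2 · π = (36 + 16)π.
Divide by 2π: (36 + 16)/2 = 26.
By Parseval, this equals Σ |c_n|^2.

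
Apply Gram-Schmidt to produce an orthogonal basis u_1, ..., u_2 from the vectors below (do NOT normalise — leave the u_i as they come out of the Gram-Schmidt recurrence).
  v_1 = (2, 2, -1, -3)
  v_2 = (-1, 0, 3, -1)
Orthogonal basis:
  u_1 = (2, 2, -1, -3)
  u_2 = (-7/9, 2/9, 26/9, -4/3)

Apply the Gram-Schmidt recurrence
  u_1 = v_1
  u_i = v_i − Σ_{j<i} ((v_i · u_j) / (u_j · u_j)) · u_j.

Step by step this gives:
  u_1 = (2, 2, -1, -3)
  u_2 = (-7/9, 2/9, 26/9, -4/3)

Orthogonality check:
  u_2 · u_1 = 0 (should be 0)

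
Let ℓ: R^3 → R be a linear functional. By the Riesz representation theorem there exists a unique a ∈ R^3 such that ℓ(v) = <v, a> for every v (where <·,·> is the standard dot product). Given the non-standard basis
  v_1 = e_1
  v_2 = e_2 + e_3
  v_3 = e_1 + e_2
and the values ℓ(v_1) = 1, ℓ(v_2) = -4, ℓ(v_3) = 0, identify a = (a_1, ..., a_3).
a = (1, -1, -3)

Write a = (a_1, ..., a_3) in the standard basis. For each basis vector v_i, ℓ(v_i) = <v_i, a> is a linear equation in the a_j's. Collect the n equations into a matrix system V a = ℓ, where row i of V is v_i (expressed in the standard basis). Since V is invertible (lower-triangular with 1s on the diagonal, up to permutation), solve by back-substitution:
  V =
[[1, 0, 0],
 [0, 1, 1],
 [1, 1, 0]]
  V a = (1, -4, 0)
Solving gives a = (1, -1, -3).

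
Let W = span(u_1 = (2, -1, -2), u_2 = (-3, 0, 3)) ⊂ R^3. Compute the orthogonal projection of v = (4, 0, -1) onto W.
proj_W(v) = (5/2, 0, -5/2)

Set up U = [u_1 | ... | u_2] ∈ R^(3×2). The projector onto W = col(U) is P = U (U^T U)^(-1) U^T.
Compute U^T U =
  [9, -12]
  [-12, 18],
and U^T v = (10, -15).
Solve U^T U · c = U^T v for the coefficients: c = (0, -5/6). The projection is proj_W(v) = U c.
Check: (v - proj_W(v)) · u_1 = 0  (should be 0).
Check: (v - proj_W(v)) · u_2 = 0  (should be 0).
Result: proj_W(v) = (5/2, 0, -5/2).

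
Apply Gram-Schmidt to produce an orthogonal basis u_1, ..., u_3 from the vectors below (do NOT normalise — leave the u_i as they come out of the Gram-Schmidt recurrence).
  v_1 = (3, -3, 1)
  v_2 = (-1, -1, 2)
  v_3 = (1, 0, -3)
Orthogonal basis:
  u_1 = (3, -3, 1)
  u_2 = (-25/19, -13/19, 36/19)
  u_3 = (-13/22, -91/110, -39/55)

Apply the Gram-Schmidt recurrence
  u_1 = v_1
  u_i = v_i − Σ_{j<i} ((v_i · u_j) / (u_j · u_j)) · u_j.

Step by step this gives:
  u_1 = (3, -3, 1)
  u_2 = (-25/19, -13/19, 36/19)
  u_3 = (-13/22, -91/110, -39/55)

Orthogonality check:
  u_2 · u_1 = 0 (should be 0)
  u_3 · u_1 = 0 (should be 0)
  u_3 · u_2 = 0 (should be 0)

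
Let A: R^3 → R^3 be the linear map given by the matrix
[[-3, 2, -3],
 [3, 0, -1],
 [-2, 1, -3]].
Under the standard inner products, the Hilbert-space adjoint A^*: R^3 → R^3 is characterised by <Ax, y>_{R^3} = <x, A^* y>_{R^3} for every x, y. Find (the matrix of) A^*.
A^* = A^T =
[[-3, 3, -2],
 [2, 0, 1],
 [-3, -1, -3]]

For real matrices with standard dot products, the defining identity <Ax, y> = <x, A^* y> gives (Ax)^T y = x^T (A^*) y, i.e. x^T A^T y = x^T (A^*) y. Since this holds for all x, y, we must have A^* = A^T. Therefore
A^* =
[[-3, 3, -2],
 [2, 0, 1],
 [-3, -1, -3]].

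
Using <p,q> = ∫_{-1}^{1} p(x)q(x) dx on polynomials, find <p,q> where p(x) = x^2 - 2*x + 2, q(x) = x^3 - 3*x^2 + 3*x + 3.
<p,q> = 4

Expand the product: p(x)·q(x) = x^5 - 5*x^4 + 11*x^3 - 9*x^2 + 6.
∫_{-1}^{1} of each monomial x^k gives [2/(k+1) if k even, 0 if k odd]. Integrating term-by-term (or equivalently evaluating the antiderivative F(x) = x^6/6 - x^5 + 11*x^4/4 - 3*x^3 + 6*x at the endpoints):
  F(1) − F(−1) = 59/12 − (11/12) = 4.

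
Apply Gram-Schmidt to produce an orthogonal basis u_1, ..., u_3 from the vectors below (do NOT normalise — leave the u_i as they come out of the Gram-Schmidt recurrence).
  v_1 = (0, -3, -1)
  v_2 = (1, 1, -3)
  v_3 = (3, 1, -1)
Orthogonal basis:
  u_1 = (0, -3, -1)
  u_2 = (1, 1, -3)
  u_3 = (26/11, -13/55, 39/55)

Apply the Gram-Schmidt recurrence
  u_1 = v_1
  u_i = v_i − Σ_{j<i} ((v_i · u_j) / (u_j · u_j)) · u_j.

Step by step this gives:
  u_1 = (0, -3, -1)
  u_2 = (1, 1, -3)
  u_3 = (26/11, -13/55, 39/55)

Orthogonality check:
  u_2 · u_1 = 0 (should be 0)
  u_3 · u_1 = 0 (should be 0)
  u_3 · u_2 = 0 (should be 0)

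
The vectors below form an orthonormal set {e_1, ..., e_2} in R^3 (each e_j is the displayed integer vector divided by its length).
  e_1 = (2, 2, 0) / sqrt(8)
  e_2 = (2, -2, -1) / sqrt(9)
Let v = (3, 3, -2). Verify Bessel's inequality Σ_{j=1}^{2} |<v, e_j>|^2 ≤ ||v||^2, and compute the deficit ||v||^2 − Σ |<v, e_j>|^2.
Σ |<v, e_j>|^2 = 166/9; ||v||^2 = 22; deficit = 32/9

Write each e_j = u_j / sqrt(<u_j, u_j>) where u_j is the displayed integer vector. Then <v, e_j> = <v, u_j> / sqrt(<u_j, u_j>), so |<v, e_j>|^2 = <v, u_j>^2 / <u_j, u_j>.
Coefficients: <v, e_1> = 12/sqrt(8), <v, e_2> = 2/sqrt(9).
Square and sum: Σ |<v, e_j>|^2 = 166/9.
Compute ||v||^2 = v·v = 22.
Deficit = 22 − 166/9 = 32/9 ≥ 0, confirming Bessel's inequality. (The deficit equals ||v − Σ <v,e_j> e_j||^2, the squared distance from v to span{e_j}.)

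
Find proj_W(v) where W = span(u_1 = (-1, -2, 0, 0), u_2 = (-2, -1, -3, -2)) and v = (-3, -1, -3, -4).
proj_W(v) = (-97/37, -44/37, -150/37, -100/37)

Set up U = [u_1 | ... | u_2] ∈ R^(4×2). The projector onto W = col(U) is P = U (U^T U)^(-1) U^T.
Compute U^T U =
  [5, 4]
  [4, 18],
and U^T v = (5, 24).
Solve U^T U · c = U^T v for the coefficients: c = (-3/37, 50/37). The projection is proj_W(v) = U c.
Check: (v - proj_W(v)) · u_1 = 0  (should be 0).
Check: (v - proj_W(v)) · u_2 = 0  (should be 0).
Result: proj_W(v) = (-97/37, -44/37, -150/37, -100/37).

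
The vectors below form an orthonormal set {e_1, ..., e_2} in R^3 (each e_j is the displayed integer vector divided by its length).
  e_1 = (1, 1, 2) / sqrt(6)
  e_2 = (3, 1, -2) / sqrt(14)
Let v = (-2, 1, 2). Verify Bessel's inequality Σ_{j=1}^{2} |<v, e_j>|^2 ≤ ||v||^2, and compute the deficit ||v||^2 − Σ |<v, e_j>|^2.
Σ |<v, e_j>|^2 = 51/7; ||v||^2 = 9; deficit = 12/7

Write each e_j = u_j / sqrt(<u_j, u_j>) where u_j is the displayed integer vector. Then <v, e_j> = <v, u_j> / sqrt(<u_j, u_j>), so |<v, e_j>|^2 = <v, u_j>^2 / <u_j, u_j>.
Coefficients: <v, e_1> = 3/sqrt(6), <v, e_2> = -9/sqrt(14).
Square and sum: Σ |<v, e_j>|^2 = 51/7.
Compute ||v||^2 = v·v = 9.
Deficit = 9 − 51/7 = 12/7 ≥ 0, confirming Bessel's inequality. (The deficit equals ||v − Σ <v,e_j> e_j||^2, the squared distance from v to span{e_j}.)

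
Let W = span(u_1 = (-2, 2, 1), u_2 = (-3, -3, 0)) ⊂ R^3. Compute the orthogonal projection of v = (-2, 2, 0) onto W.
proj_W(v) = (-16/9, 16/9, 8/9)

Set up U = [u_1 | ... | u_2] ∈ R^(3×2). The projector onto W = col(U) is P = U (U^T U)^(-1) U^T.
Compute U^T U =
  [9, 0]
  [0, 18],
and U^T v = (8, 0).
Solve U^T U · c = U^T v for the coefficients: c = (8/9, 0). The projection is proj_W(v) = U c.
Check: (v - proj_W(v)) · u_1 = 0  (should be 0).
Check: (v - proj_W(v)) · u_2 = 0  (should be 0).
Result: proj_W(v) = (-16/9, 16/9, 8/9).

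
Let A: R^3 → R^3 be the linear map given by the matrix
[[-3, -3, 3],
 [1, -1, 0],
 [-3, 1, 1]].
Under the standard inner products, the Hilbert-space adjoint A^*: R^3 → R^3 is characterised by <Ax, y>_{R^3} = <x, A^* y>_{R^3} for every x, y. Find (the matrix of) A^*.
A^* = A^T =
[[-3, 1, -3],
 [-3, -1, 1],
 [3, 0, 1]]

For real matrices with standard dot products, the defining identity <Ax, y> = <x, A^* y> gives (Ax)^T y = x^T (A^*) y, i.e. x^T A^T y = x^T (A^*) y. Since this holds for all x, y, we must have A^* = A^T. Therefore
A^* =
[[-3, 1, -3],
 [-3, -1, 1],
 [3, 0, 1]].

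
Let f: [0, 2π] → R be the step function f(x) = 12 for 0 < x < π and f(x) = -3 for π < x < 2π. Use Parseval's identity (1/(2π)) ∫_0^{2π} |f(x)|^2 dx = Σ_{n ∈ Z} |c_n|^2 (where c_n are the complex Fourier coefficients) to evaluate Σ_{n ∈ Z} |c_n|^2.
Σ |c_n|^2 = 153/2

Parseval equates the L^2 energy of f (normalised by 1/(2π)) with the ℓ^2 sum of its Fourier coefficients: (1/(2π)) ∫_0^{2π} |f|^2 = Σ |c_n|^2.
Compute the left side: (1/(2π)) [∫_0^π 12^2 dx + ∫_π^{2π} (-3)^2 dx] = (1/(2π)) · (144π + 9π) = (144 + 9)/2 = 153/2.
So Σ_{n ∈ Z} |c_n|^2 = 153/2.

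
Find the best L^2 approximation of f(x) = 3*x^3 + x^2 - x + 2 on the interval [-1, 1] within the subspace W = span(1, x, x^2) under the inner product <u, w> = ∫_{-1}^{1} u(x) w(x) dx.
g(x) = x^2 + 4*x/5 + 2

The best approximation g ∈ W is the orthogonal projection of f onto W. Writing g = a_0 + a_1 x + a_2 x^2, the coefficients solve the normal equations G · a = b where
  G_{ij} = <φ_i, φ_j> and b_i = <f, φ_i>, with φ_0 = 1, φ_1 = x, φ_2 = x^2.
G =
  [2, 0, 2/3]
  [0, 2/3, 0]
  [2/3, 0, 2/5],
b = (14/3, 8/15, 26/15).
Solving gives a_0 = 2, a_1 = 4/5, a_2 = 1, so
  g(x) = x^2 + 4*x/5 + 2.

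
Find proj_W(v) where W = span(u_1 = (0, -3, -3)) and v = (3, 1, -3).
proj_W(v) = (0, -1, -1)

Set up U = [u_1 | ... | u_1] ∈ R^(3×1). The projector onto W = col(U) is P = U (U^T U)^(-1) U^T.
Compute U^T U =
  [18],
and U^T v = (6).
Solve U^T U · c = U^T v for the coefficients: c = (1/3). The projection is proj_W(v) = U c.
Check: (v - proj_W(v)) · u_1 = 0  (should be 0).
Result: proj_W(v) = (0, -1, -1).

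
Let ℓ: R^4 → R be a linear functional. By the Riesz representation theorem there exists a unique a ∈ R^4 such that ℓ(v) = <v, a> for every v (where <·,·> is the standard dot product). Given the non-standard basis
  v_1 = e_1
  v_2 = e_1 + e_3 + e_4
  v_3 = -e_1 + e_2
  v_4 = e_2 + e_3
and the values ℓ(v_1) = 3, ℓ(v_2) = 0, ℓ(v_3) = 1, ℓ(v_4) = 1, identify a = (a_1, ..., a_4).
a = (3, 4, -3, 0)

Write a = (a_1, ..., a_4) in the standard basis. For each basis vector v_i, ℓ(v_i) = <v_i, a> is a linear equation in the a_j's. Collect the n equations into a matrix system V a = ℓ, where row i of V is v_i (expressed in the standard basis). Since V is invertible (lower-triangular with 1s on the diagonal, up to permutation), solve by back-substitution:
  V =
[[1, 0, 0, 0],
 [1, 0, 1, 1],
 [-1, 1, 0, 0],
 [0, 1, 1, 0]]
  V a = (3, 0, 1, 1)
Solving gives a = (3, 4, -3, 0).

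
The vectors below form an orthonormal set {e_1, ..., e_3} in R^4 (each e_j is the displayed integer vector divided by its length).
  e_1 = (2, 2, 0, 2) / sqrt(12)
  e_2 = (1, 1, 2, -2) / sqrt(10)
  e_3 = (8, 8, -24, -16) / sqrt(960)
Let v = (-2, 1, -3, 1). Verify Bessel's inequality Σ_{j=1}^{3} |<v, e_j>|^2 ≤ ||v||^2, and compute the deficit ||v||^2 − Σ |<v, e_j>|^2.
Σ |<v, e_j>|^2 = 21/2; ||v||^2 = 15; deficit = 9/2

Write each e_j = u_j / sqrt(<u_j, u_j>) where u_j is the displayed integer vector. Then <v, e_j> = <v, u_j> / sqrt(<u_j, u_j>), so |<v, e_j>|^2 = <v, u_j>^2 / <u_j, u_j>.
Coefficients: <v, e_1> = 0/sqrt(12), <v, e_2> = -9/sqrt(10), <v, e_3> = 48/sqrt(960).
Square and sum: Σ |<v, e_j>|^2 = 21/2.
Compute ||v||^2 = v·v = 15.
Deficit = 15 − 21/2 = 9/2 ≥ 0, confirming Bessel's inequality. (The deficit equals ||v − Σ <v,e_j> e_j||^2, the squared distance from v to span{e_j}.)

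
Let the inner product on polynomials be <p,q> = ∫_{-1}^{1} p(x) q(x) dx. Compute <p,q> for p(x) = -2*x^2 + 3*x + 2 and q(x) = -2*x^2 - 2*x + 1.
<p,q> = -12/5

Expand the product: p(x)·q(x) = 4*x^4 - 2*x^3 - 12*x^2 - x + 2.
∫_{-1}^{1} of each monomial x^k gives [2/(k+1) if k even, 0 if k odd]. Integrating term-by-term (or equivalently evaluating the antiderivative F(x) = 4*x^5/5 - x^4/2 - 4*x^3 - x^2/2 + 2*x at the endpoints):
  F(1) − F(−1) = -11/5 − (1/5) = -12/5.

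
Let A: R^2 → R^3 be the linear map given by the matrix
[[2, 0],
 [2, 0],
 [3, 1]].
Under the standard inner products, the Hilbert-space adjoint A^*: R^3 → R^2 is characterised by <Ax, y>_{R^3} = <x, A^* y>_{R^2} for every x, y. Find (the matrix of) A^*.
A^* = A^T =
[[2, 2, 3],
 [0, 0, 1]]

For real matrices with standard dot products, the defining identity <Ax, y> = <x, A^* y> gives (Ax)^T y = x^T (A^*) y, i.e. x^T A^T y = x^T (A^*) y. Since this holds for all x, y, we must have A^* = A^T. Therefore
A^* =
[[2, 2, 3],
 [0, 0, 1]].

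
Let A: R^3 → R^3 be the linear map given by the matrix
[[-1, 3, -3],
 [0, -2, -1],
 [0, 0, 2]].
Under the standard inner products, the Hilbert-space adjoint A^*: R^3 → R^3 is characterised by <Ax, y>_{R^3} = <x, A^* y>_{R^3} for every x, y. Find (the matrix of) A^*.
A^* = A^T =
[[-1, 0, 0],
 [3, -2, 0],
 [-3, -1, 2]]

For real matrices with standard dot products, the defining identity <Ax, y> = <x, A^* y> gives (Ax)^T y = x^T (A^*) y, i.e. x^T A^T y = x^T (A^*) y. Since this holds for all x, y, we must have A^* = A^T. Therefore
A^* =
[[-1, 0, 0],
 [3, -2, 0],
 [-3, -1, 2]].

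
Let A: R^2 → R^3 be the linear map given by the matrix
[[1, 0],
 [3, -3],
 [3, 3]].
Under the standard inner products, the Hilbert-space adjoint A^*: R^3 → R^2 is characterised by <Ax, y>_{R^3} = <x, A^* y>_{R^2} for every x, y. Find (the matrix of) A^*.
A^* = A^T =
[[1, 3, 3],
 [0, -3, 3]]

For real matrices with standard dot products, the defining identity <Ax, y> = <x, A^* y> gives (Ax)^T y = x^T (A^*) y, i.e. x^T A^T y = x^T (A^*) y. Since this holds for all x, y, we must have A^* = A^T. Therefore
A^* =
[[1, 3, 3],
 [0, -3, 3]].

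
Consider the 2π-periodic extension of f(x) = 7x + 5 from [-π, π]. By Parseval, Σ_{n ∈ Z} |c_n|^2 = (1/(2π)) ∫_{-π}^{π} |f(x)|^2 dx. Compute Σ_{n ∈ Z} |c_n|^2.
Σ |c_n|^2 = 49π^2/3 + 25

Expand and integrate term by term over [-π, π]:
  ∫ (7x)^2 dx = 49·(2π^3/3); ∫ 2·7·(5)·x dx = 0 (odd integrand); ∫ 5^2 dx = 25·2π.
So (1/(2π)) ∫_{-π}^{π} (7x + 5)^2 dx = 49π^2/3 + 25 = 49π^2/3 + 25.
Parseval ⇒ Σ |c_n|^2 = 49π^2/3 + 25.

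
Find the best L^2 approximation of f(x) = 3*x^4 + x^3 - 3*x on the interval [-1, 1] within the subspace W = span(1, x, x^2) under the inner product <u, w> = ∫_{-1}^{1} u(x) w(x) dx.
g(x) = 18*x^2/7 - 12*x/5 - 9/35

The best approximation g ∈ W is the orthogonal projection of f onto W. Writing g = a_0 + a_1 x + a_2 x^2, the coefficients solve the normal equations G · a = b where
  G_{ij} = <φ_i, φ_j> and b_i = <f, φ_i>, with φ_0 = 1, φ_1 = x, φ_2 = x^2.
G =
  [2, 0, 2/3]
  [0, 2/3, 0]
  [2/3, 0, 2/5],
b = (6/5, -8/5, 6/7).
Solving gives a_0 = -9/35, a_1 = -12/5, a_2 = 18/7, so
  g(x) = 18*x^2/7 - 12*x/5 - 9/35.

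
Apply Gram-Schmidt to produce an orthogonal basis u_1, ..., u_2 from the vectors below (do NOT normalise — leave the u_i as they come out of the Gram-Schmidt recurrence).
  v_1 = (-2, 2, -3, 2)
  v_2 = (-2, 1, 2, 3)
Orthogonal basis:
  u_1 = (-2, 2, -3, 2)
  u_2 = (-10/7, 3/7, 20/7, 17/7)

Apply the Gram-Schmidt recurrence
  u_1 = v_1
  u_i = v_i − Σ_{j<i} ((v_i · u_j) / (u_j · u_j)) · u_j.

Step by step this gives:
  u_1 = (-2, 2, -3, 2)
  u_2 = (-10/7, 3/7, 20/7, 17/7)

Orthogonality check:
  u_2 · u_1 = 0 (should be 0)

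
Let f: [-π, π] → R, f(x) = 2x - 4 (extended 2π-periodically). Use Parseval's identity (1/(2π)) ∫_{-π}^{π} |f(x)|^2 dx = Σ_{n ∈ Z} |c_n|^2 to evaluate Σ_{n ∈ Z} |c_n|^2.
Σ |c_n|^2 = 4π^2/3 + 16

Expand and integrate term by term over [-π, π]:
  ∫ (2x)^2 dx = 4·(2π^3/3); ∫ 2·2·(-4)·x dx = 0 (odd integrand); ∫ (-4)^2 dx = 16·2π.
So (1/(2π)) ∫_{-π}^{π} (2x - 4)^2 dx = 4π^2/3 + 16 = 4π^2/3 + 16.
Parseval ⇒ Σ |c_n|^2 = 4π^2/3 + 16.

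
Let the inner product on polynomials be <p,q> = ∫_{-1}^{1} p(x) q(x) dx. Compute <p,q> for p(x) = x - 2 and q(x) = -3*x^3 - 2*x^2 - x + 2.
<p,q> = -36/5

Expand the product: p(x)·q(x) = -3*x^4 + 4*x^3 + 3*x^2 + 4*x - 4.
∫_{-1}^{1} of each monomial x^k gives [2/(k+1) if k even, 0 if k odd]. Integrating term-by-term (or equivalently evaluating the antiderivative F(x) = -3*x^5/5 + x^4 + x^3 + 2*x^2 - 4*x at the endpoints):
  F(1) − F(−1) = -3/5 − (33/5) = -36/5.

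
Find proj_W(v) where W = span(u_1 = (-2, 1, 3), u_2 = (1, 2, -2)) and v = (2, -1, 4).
proj_W(v) = (-10/9, -25/18, 37/18)

Set up U = [u_1 | ... | u_2] ∈ R^(3×2). The projector onto W = col(U) is P = U (U^T U)^(-1) U^T.
Compute U^T U =
  [14, -6]
  [-6, 9],
and U^T v = (7, -8).
Solve U^T U · c = U^T v for the coefficients: c = (1/6, -7/9). The projection is proj_W(v) = U c.
Check: (v - proj_W(v)) · u_1 = 0  (should be 0).
Check: (v - proj_W(v)) · u_2 = 0  (should be 0).
Result: proj_W(v) = (-10/9, -25/18, 37/18).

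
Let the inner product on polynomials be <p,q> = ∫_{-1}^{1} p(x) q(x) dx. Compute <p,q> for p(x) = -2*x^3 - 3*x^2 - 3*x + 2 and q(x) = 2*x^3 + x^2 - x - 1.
<p,q> = -274/105

Expand the product: p(x)·q(x) = -4*x^6 - 8*x^5 - 7*x^4 + 6*x^3 + 8*x^2 + x - 2.
∫_{-1}^{1} of each monomial x^k gives [2/(k+1) if k even, 0 if k odd]. Integrating term-by-term (or equivalently evaluating the antiderivative F(x) = -4*x^7/7 - 4*x^6/3 - 7*x^5/5 + 3*x^4/2 + 8*x^3/3 + x^2/2 - 2*x at the endpoints):
  F(1) − F(−1) = -67/105 − (69/35) = -274/105.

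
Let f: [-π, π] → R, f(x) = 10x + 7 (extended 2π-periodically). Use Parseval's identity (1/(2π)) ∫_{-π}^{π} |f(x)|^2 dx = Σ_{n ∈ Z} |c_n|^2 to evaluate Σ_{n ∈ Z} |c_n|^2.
Σ |c_n|^2 = 100π^2/3 + 49

Expand and integrate term by term over [-π, π]:
  ∫ (10x)^2 dx = 100·(2π^3/3); ∫ 2·10·(7)·x dx = 0 (odd integrand); ∫ 7^2 dx = 49·2π.
So (1/(2π)) ∫_{-π}^{π} (10x + 7)^2 dx = 100π^2/3 + 49 = 100π^2/3 + 49.
Parseval ⇒ Σ |c_n|^2 = 100π^2/3 + 49.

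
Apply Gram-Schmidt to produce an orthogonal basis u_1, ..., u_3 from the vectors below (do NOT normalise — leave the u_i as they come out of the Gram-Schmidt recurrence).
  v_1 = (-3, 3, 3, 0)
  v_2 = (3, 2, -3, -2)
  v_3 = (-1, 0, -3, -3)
Orthogonal basis:
  u_1 = (-3, 3, 3, 0)
  u_2 = (5/3, 10/3, -5/3, -2)
  u_3 = (-75/31, -26/31, -49/31, -65/31)

Apply the Gram-Schmidt recurrence
  u_1 = v_1
  u_i = v_i − Σ_{j<i} ((v_i · u_j) / (u_j · u_j)) · u_j.

Step by step this gives:
  u_1 = (-3, 3, 3, 0)
  u_2 = (5/3, 10/3, -5/3, -2)
  u_3 = (-75/31, -26/31, -49/31, -65/31)

Orthogonality check:
  u_2 · u_1 = 0 (should be 0)
  u_3 · u_1 = 0 (should be 0)
  u_3 · u_2 = 0 (should be 0)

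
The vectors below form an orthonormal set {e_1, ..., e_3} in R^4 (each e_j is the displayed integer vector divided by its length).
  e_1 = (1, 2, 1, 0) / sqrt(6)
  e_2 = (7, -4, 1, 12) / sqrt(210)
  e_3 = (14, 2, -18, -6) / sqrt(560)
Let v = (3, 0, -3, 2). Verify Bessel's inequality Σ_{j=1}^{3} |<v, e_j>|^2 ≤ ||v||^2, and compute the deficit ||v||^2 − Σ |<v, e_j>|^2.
Σ |<v, e_j>|^2 = 21; ||v||^2 = 22; deficit = 1

Write each e_j = u_j / sqrt(<u_j, u_j>) where u_j is the displayed integer vector. Then <v, e_j> = <v, u_j> / sqrt(<u_j, u_j>), so |<v, e_j>|^2 = <v, u_j>^2 / <u_j, u_j>.
Coefficients: <v, e_1> = 0/sqrt(6), <v, e_2> = 42/sqrt(210), <v, e_3> = 84/sqrt(560).
Square and sum: Σ |<v, e_j>|^2 = 21.
Compute ||v||^2 = v·v = 22.
Deficit = 22 − 21 = 1 ≥ 0, confirming Bessel's inequality. (The deficit equals ||v − Σ <v,e_j> e_j||^2, the squared distance from v to span{e_j}.)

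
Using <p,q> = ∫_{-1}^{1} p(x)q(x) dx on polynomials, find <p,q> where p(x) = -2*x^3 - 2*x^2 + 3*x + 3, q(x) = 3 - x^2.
<p,q> = 64/5

Expand the product: p(x)·q(x) = 2*x^5 + 2*x^4 - 9*x^3 - 9*x^2 + 9*x + 9.
∫_{-1}^{1} of each monomial x^k gives [2/(k+1) if k even, 0 if k odd]. Integrating term-by-term (or equivalently evaluating the antiderivative F(x) = x^6/3 + 2*x^5/5 - 9*x^4/4 - 3*x^3 + 9*x^2/2 + 9*x at the endpoints):
  F(1) − F(−1) = 539/60 − (-229/60) = 64/5.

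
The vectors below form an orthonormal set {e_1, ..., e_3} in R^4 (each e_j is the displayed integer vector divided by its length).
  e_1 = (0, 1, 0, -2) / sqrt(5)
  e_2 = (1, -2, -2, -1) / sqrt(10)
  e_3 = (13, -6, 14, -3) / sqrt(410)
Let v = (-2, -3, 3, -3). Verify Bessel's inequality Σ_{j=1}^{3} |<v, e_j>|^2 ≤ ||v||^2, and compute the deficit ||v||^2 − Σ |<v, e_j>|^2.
Σ |<v, e_j>|^2 = 1314/205; ||v||^2 = 31; deficit = 5041/205

Write each e_j = u_j / sqrt(<u_j, u_j>) where u_j is the displayed integer vector. Then <v, e_j> = <v, u_j> / sqrt(<u_j, u_j>), so |<v, e_j>|^2 = <v, u_j>^2 / <u_j, u_j>.
Coefficients: <v, e_1> = 3/sqrt(5), <v, e_2> = 1/sqrt(10), <v, e_3> = 43/sqrt(410).
Square and sum: Σ |<v, e_j>|^2 = 1314/205.
Compute ||v||^2 = v·v = 31.
Deficit = 31 − 1314/205 = 5041/205 ≥ 0, confirming Bessel's inequality. (The deficit equals ||v − Σ <v,e_j> e_j||^2, the squared distance from v to span{e_j}.)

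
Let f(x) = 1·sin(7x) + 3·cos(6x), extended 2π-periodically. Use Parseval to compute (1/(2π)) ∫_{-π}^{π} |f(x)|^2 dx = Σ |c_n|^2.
Σ |c_n|^2 = 5

Expand |f|^2 and use orthogonality of {sin(nx), cos(mx)} on [-π, π]:
  ∫_{-π}^{π} sin(nx)^2 dx = π, ∫ cos(mx)^2 dx = π, and cross terms integrate to 0.
So ∫_{-π}^{π} f(x)^2 dx = 1^2 · π + 3^2 · π = (1 + 9)π.
Divide by 2π: (1 + 9)/2 = 5.
By Parseval, this equals Σ |c_n|^2.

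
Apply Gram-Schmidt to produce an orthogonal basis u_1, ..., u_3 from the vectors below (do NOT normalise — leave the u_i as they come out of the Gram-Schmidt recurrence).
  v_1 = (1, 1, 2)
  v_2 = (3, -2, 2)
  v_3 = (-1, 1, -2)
Orthogonal basis:
  u_1 = (1, 1, 2)
  u_2 = (13/6, -17/6, 1/3)
  u_3 = (48/77, 32/77, -40/77)

Apply the Gram-Schmidt recurrence
  u_1 = v_1
  u_i = v_i − Σ_{j<i} ((v_i · u_j) / (u_j · u_j)) · u_j.

Step by step this gives:
  u_1 = (1, 1, 2)
  u_2 = (13/6, -17/6, 1/3)
  u_3 = (48/77, 32/77, -40/77)

Orthogonality check:
  u_2 · u_1 = 0 (should be 0)
  u_3 · u_1 = 0 (should be 0)
  u_3 · u_2 = 0 (should be 0)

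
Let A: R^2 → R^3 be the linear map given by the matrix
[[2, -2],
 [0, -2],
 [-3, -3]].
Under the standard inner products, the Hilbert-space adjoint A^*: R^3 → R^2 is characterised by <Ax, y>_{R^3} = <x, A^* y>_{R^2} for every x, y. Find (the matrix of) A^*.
A^* = A^T =
[[2, 0, -3],
 [-2, -2, -3]]

For real matrices with standard dot products, the defining identity <Ax, y> = <x, A^* y> gives (Ax)^T y = x^T (A^*) y, i.e. x^T A^T y = x^T (A^*) y. Since this holds for all x, y, we must have A^* = A^T. Therefore
A^* =
[[2, 0, -3],
 [-2, -2, -3]].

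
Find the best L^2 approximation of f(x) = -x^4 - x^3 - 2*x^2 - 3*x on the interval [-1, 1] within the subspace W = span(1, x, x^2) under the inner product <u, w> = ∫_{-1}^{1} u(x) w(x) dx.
g(x) = -20*x^2/7 - 18*x/5 + 3/35

The best approximation g ∈ W is the orthogonal projection of f onto W. Writing g = a_0 + a_1 x + a_2 x^2, the coefficients solve the normal equations G · a = b where
  G_{ij} = <φ_i, φ_j> and b_i = <f, φ_i>, with φ_0 = 1, φ_1 = x, φ_2 = x^2.
G =
  [2, 0, 2/3]
  [0, 2/3, 0]
  [2/3, 0, 2/5],
b = (-26/15, -12/5, -38/35).
Solving gives a_0 = 3/35, a_1 = -18/5, a_2 = -20/7, so
  g(x) = -20*x^2/7 - 18*x/5 + 3/35.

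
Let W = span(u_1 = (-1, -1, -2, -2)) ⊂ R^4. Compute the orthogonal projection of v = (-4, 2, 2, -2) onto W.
proj_W(v) = (-1/5, -1/5, -2/5, -2/5)

Set up U = [u_1 | ... | u_1] ∈ R^(4×1). The projector onto W = col(U) is P = U (U^T U)^(-1) U^T.
Compute U^T U =
  [10],
and U^T v = (2).
Solve U^T U · c = U^T v for the coefficients: c = (1/5). The projection is proj_W(v) = U c.
Check: (v - proj_W(v)) · u_1 = 0  (should be 0).
Result: proj_W(v) = (-1/5, -1/5, -2/5, -2/5).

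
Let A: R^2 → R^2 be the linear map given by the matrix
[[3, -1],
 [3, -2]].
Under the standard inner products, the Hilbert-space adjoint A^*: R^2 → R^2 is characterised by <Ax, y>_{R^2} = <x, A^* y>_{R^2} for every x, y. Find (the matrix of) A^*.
A^* = A^T =
[[3, 3],
 [-1, -2]]

For real matrices with standard dot products, the defining identity <Ax, y> = <x, A^* y> gives (Ax)^T y = x^T (A^*) y, i.e. x^T A^T y = x^T (A^*) y. Since this holds for all x, y, we must have A^* = A^T. Therefore
A^* =
[[3, 3],
 [-1, -2]].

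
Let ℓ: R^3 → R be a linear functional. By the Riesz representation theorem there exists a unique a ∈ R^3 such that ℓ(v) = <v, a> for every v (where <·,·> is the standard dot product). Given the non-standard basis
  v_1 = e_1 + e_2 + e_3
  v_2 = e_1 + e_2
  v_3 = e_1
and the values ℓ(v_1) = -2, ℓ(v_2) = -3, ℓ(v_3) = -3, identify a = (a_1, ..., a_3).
a = (-3, 0, 1)

Write a = (a_1, ..., a_3) in the standard basis. For each basis vector v_i, ℓ(v_i) = <v_i, a> is a linear equation in the a_j's. Collect the n equations into a matrix system V a = ℓ, where row i of V is v_i (expressed in the standard basis). Since V is invertible (lower-triangular with 1s on the diagonal, up to permutation), solve by back-substitution:
  V =
[[1, 1, 1],
 [1, 1, 0],
 [1, 0, 0]]
  V a = (-2, -3, -3)
Solving gives a = (-3, 0, 1).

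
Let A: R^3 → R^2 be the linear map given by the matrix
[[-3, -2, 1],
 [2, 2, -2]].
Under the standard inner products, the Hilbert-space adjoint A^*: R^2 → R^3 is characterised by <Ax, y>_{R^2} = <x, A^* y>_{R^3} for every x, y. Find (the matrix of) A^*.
A^* = A^T =
[[-3, 2],
 [-2, 2],
 [1, -2]]

For real matrices with standard dot products, the defining identity <Ax, y> = <x, A^* y> gives (Ax)^T y = x^T (A^*) y, i.e. x^T A^T y = x^T (A^*) y. Since this holds for all x, y, we must have A^* = A^T. Therefore
A^* =
[[-3, 2],
 [-2, 2],
 [1, -2]].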